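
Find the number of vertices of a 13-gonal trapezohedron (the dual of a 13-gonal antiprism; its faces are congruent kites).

The n-trapezohedron (dual of the n-antiprism) has V = 2·13 + 2 = 28, E = 4·13 = 52, F = 2·13 = 26.

28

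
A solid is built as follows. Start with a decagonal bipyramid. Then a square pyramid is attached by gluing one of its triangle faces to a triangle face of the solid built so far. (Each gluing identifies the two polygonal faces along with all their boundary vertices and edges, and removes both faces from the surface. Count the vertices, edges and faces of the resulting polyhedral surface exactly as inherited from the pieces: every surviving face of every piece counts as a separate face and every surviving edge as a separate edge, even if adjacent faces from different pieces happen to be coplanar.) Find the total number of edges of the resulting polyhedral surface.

35

A decagonal bipyramid: V=12, E=30, F=20.
Attach a square pyramid (V=5, E=8, F=5) along a 3-gon: merge 3 vertices and 3 edges, delete both glued faces → V=14, E=35, F=23.
Check: V − E + F = 14 − 35 + 23 = 2.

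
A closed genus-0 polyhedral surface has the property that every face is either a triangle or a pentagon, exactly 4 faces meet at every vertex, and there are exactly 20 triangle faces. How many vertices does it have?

Let x be the number of pentagons; then F = 20 + x.
Edge–face incidences: 2E = 3·20 + 5·x = 60 + 5x.
Every vertex has degree 4, so 4V = 2E.
Euler: V − E + F = 2 ⇒ (2E)/4 − E + (20 + x) = 2.
Multiply by 8: 2·(2E) − 4·(2E) + 8·(20 + x) = 16, i.e. 160 + 8x − 2·(60 + 5x) = 16.
Collecting terms: −2x + 40 = 16, so −2x = −24, so x = 12.
Then 2E = 60 + 5·12 = 120, so E = 60, V = 2E/4 = 30, F = 20 + 12 = 32.

30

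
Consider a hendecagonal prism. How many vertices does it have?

22

A prism on an n-gon has two n-gon bases and n rectangular sides: V = 2·11 = 22, E = 3·11 = 33, F = 11 + 2 = 13.
Check: V − E + F = 22 − 33 + 13 = 2.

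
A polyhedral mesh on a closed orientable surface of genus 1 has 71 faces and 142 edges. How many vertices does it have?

71

For a closed orientable surface of genus 1, χ = 2 − 2·1 = 0.
V = 0 + E − F = 0 + 142 − 71 = 71.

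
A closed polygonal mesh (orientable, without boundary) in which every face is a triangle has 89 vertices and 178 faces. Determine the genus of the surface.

Every face is a triangle, so 2E = 3·178 = 534, giving E = 267.
χ = V − E + F = 89 − 267 + 178 = 0.
For a closed orientable surface χ = 2 − 2g, so g = (2 − (0))/2 = 1.

1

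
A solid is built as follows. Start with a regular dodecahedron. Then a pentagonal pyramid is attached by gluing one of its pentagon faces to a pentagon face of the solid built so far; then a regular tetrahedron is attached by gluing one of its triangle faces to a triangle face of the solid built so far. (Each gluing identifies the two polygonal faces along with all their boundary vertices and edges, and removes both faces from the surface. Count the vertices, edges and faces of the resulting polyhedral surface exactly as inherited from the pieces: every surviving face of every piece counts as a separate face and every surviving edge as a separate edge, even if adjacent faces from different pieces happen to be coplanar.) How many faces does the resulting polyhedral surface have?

18

A regular dodecahedron: V=20, E=30, F=12.
Attach a pentagonal pyramid (V=6, E=10, F=6) along a 5-gon: merge 5 vertices and 5 edges, delete both glued faces → V=21, E=35, F=16.
Attach a regular tetrahedron (V=4, E=6, F=4) along a 3-gon: merge 3 vertices and 3 edges, delete both glued faces → V=22, E=38, F=18.
Check: V − E + F = 22 − 38 + 18 = 2.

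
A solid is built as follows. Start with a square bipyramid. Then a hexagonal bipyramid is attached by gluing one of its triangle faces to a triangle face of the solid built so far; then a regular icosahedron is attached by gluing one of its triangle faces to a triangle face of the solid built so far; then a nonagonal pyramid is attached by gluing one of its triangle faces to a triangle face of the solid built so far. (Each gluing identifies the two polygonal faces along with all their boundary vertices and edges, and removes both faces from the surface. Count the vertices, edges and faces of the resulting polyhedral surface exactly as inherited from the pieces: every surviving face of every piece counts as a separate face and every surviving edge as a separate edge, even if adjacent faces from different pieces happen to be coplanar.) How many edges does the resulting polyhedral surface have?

69

A square bipyramid: V=6, E=12, F=8.
Attach a hexagonal bipyramid (V=8, E=18, F=12) along a 3-gon: merge 3 vertices and 3 edges, delete both glued faces → V=11, E=27, F=18.
Attach a regular icosahedron (V=12, E=30, F=20) along a 3-gon: merge 3 vertices and 3 edges, delete both glued faces → V=20, E=54, F=36.
Attach a nonagonal pyramid (V=10, E=18, F=10) along a 3-gon: merge 3 vertices and 3 edges, delete both glued faces → V=27, E=69, F=44.
Check: V − E + F = 27 − 69 + 44 = 2.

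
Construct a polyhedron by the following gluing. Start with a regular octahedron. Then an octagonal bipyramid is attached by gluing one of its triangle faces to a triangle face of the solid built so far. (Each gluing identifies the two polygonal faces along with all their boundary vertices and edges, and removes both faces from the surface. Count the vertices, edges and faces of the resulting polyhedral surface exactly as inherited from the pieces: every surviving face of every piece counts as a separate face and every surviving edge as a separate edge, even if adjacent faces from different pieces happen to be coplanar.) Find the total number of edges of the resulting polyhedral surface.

33

A regular octahedron: V=6, E=12, F=8.
Attach an octagonal bipyramid (V=10, E=24, F=16) along a 3-gon: merge 3 vertices and 3 edges, delete both glued faces → V=13, E=33, F=22.
Check: V − E + F = 13 − 33 + 22 = 2.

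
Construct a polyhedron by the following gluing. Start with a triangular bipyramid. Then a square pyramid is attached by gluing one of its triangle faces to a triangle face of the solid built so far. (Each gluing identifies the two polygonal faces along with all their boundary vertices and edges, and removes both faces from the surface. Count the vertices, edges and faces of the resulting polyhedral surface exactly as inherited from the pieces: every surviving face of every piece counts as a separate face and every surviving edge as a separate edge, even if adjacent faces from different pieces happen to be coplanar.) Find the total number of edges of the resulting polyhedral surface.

14

A triangular bipyramid: V=5, E=9, F=6.
Attach a square pyramid (V=5, E=8, F=5) along a 3-gon: merge 3 vertices and 3 edges, delete both glued faces → V=7, E=14, F=9.
Check: V − E + F = 7 − 14 + 9 = 2.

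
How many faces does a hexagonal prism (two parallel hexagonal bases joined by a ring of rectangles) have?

A prism on an n-gon has two n-gon bases and n rectangular sides: V = 2·6 = 12, E = 3·6 = 18, F = 6 + 2 = 8.

8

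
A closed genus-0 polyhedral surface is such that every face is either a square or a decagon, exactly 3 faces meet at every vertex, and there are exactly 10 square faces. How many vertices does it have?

Let x be the number of decagons; then F = 10 + x.
Edge–face incidences: 2E = 4·10 + 10·x = 40 + 10x.
Every vertex has degree 3, so 3V = 2E.
Euler: V − E + F = 2 ⇒ (2E)/3 − E + (10 + x) = 2.
Multiply by 6: 2·(2E) − 3·(2E) + 6·(10 + x) = 12, i.e. 60 + 6x − (40 + 10x) = 12.
Collecting terms: −4x + 20 = 12, so −4x = −8, so x = 2.
Then 2E = 40 + 10·2 = 60, so E = 30, V = 2E/3 = 20, F = 10 + 2 = 12.

20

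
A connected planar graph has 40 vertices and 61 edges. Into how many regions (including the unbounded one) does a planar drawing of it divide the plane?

23

Euler's formula for a connected plane graph: V − E + F = 2, so F = 2 − 40 + 61 = 23.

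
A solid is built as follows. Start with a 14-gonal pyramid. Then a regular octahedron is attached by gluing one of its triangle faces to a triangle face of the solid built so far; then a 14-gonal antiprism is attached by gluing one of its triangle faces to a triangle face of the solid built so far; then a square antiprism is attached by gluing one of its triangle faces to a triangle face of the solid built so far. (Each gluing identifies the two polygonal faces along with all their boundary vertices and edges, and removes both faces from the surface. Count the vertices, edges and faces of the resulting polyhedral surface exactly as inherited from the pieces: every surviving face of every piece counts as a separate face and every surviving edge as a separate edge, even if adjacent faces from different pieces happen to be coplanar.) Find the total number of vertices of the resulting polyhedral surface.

A 14-gonal pyramid: V=15, E=28, F=15.
Attach a regular octahedron (V=6, E=12, F=8) along a 3-gon: merge 3 vertices and 3 edges, delete both glued faces → V=18, E=37, F=21.
Attach a 14-gonal antiprism (V=28, E=56, F=30) along a 3-gon: merge 3 vertices and 3 edges, delete both glued faces → V=43, E=90, F=49.
Attach a square antiprism (V=8, E=16, F=10) along a 3-gon: merge 3 vertices and 3 edges, delete both glued faces → V=48, E=103, F=57.
Check: V − E + F = 48 − 103 + 57 = 2.

48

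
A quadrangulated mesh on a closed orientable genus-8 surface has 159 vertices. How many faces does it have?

χ = 2 − 2·8 = -14, and every face is a square so 4F = 2E.
V − E + F = -14 with E = 4F/2 gives 159 − (4/2 − 1)·F = -14, so F = 173 and E = 346.

173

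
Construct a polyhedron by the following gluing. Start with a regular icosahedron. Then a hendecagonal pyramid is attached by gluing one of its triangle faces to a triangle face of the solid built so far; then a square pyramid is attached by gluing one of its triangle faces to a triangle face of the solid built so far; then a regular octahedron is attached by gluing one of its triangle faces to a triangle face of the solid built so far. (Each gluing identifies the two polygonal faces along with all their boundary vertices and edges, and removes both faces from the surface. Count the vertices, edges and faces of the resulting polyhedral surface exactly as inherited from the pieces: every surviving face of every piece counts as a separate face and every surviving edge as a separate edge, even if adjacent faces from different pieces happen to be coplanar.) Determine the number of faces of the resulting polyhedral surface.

A regular icosahedron: V=12, E=30, F=20.
Attach a hendecagonal pyramid (V=12, E=22, F=12) along a 3-gon: merge 3 vertices and 3 edges, delete both glued faces → V=21, E=49, F=30.
Attach a square pyramid (V=5, E=8, F=5) along a 3-gon: merge 3 vertices and 3 edges, delete both glued faces → V=23, E=54, F=33.
Attach a regular octahedron (V=6, E=12, F=8) along a 3-gon: merge 3 vertices and 3 edges, delete both glued faces → V=26, E=63, F=39.
Check: V − E + F = 26 − 63 + 39 = 2.

39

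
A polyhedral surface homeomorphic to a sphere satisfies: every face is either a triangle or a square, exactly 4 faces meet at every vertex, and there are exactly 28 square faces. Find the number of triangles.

8

Let x be the number of triangles; then F = 28 + x.
Edge–face incidences: 2E = 4·28 + 3·x = 112 + 3x.
Every vertex has degree 4, so 4V = 2E.
Euler: V − E + F = 2 ⇒ (2E)/4 − E + (28 + x) = 2.
Multiply by 8: 2·(2E) − 4·(2E) + 8·(28 + x) = 16, i.e. 224 + 8x − 2·(112 + 3x) = 16.
Collecting terms: 2x = 16, so x = 8.
Then 2E = 112 + 3·8 = 136, so E = 68, V = 2E/4 = 34, F = 28 + 8 = 36.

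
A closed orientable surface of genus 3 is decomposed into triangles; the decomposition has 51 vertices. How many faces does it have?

χ = 2 − 2·3 = -4, and every face is a triangle so 3F = 2E.
V − E + F = -4 with E = 3F/2 gives 51 − (3/2 − 1)·F = -4, so F = 110 and E = 165.

110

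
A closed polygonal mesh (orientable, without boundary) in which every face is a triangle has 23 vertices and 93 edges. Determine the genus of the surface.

5

Every face is a triangle and each edge borders two faces, so 3F = 2·93, giving F = 62.
χ = V − E + F = 23 − 93 + 62 = -8.
For a closed orientable surface χ = 2 − 2g, so g = (2 − (-8))/2 = 5.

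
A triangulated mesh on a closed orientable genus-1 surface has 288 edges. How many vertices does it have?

χ = 2 − 2·1 = 0, and every face is a triangle so 3F = 2E.
F = 2E/3 = 192. Then V = 0 + E − F = 0 + 288 − 192 = 96.

96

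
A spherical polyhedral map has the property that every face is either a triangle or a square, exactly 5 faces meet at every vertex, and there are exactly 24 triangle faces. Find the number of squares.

2

Let x be the number of squares; then F = 24 + x.
Edge–face incidences: 2E = 3·24 + 4·x = 72 + 4x.
Every vertex has degree 5, so 5V = 2E.
Euler: V − E + F = 2 ⇒ (2E)/5 − E + (24 + x) = 2.
Multiply by 10: 2·(2E) − 5·(2E) + 10·(24 + x) = 20, i.e. 240 + 10x − 3·(72 + 4x) = 20.
Collecting terms: −2x + 24 = 20, so −2x = −4, so x = 2.
Then 2E = 72 + 4·2 = 80, so E = 40, V = 2E/5 = 16, F = 24 + 2 = 26.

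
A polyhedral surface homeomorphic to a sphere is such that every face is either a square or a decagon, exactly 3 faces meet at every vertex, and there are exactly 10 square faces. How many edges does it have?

Let x be the number of decagons; then F = 10 + x.
Edge–face incidences: 2E = 4·10 + 10·x = 40 + 10x.
Every vertex has degree 3, so 3V = 2E.
Euler: V − E + F = 2 ⇒ (2E)/3 − E + (10 + x) = 2.
Multiply by 6: 2·(2E) − 3·(2E) + 6·(10 + x) = 12, i.e. 60 + 6x − (40 + 10x) = 12.
Collecting terms: −4x + 20 = 12, so −4x = −8, so x = 2.
Then 2E = 40 + 10·2 = 60, so E = 30, V = 2E/3 = 20, F = 10 + 2 = 12.

30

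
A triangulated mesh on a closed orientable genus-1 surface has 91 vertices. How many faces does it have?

182

χ = 2 − 2·1 = 0, and every face is a triangle so 3F = 2E.
V − E + F = 0 with E = 3F/2 gives 91 − (3/2 − 1)·F = 0, so F = 182 and E = 273.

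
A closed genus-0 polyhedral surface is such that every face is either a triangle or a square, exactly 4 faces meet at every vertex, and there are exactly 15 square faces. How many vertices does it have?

Let x be the number of triangles; then F = 15 + x.
Edge–face incidences: 2E = 4·15 + 3·x = 60 + 3x.
Every vertex has degree 4, so 4V = 2E.
Euler: V − E + F = 2 ⇒ (2E)/4 − E + (15 + x) = 2.
Multiply by 8: 2·(2E) − 4·(2E) + 8·(15 + x) = 16, i.e. 120 + 8x − 2·(60 + 3x) = 16.
Collecting terms: 2x = 16, so x = 8.
Then 2E = 60 + 3·8 = 84, so E = 42, V = 2E/4 = 21, F = 15 + 8 = 23.

21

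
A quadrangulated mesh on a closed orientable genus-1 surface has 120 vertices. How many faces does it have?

120

χ = 2 − 2·1 = 0, and every face is a square so 4F = 2E.
V − E + F = 0 with E = 4F/2 gives 120 − (4/2 − 1)·F = 0, so F = 120 and E = 240.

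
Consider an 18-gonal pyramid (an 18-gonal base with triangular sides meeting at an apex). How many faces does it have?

19

A pyramid on an n-gon base has one n-gon and n triangles: V = 18 + 1 = 19, E = 2·18 = 36, F = 18 + 1 = 19.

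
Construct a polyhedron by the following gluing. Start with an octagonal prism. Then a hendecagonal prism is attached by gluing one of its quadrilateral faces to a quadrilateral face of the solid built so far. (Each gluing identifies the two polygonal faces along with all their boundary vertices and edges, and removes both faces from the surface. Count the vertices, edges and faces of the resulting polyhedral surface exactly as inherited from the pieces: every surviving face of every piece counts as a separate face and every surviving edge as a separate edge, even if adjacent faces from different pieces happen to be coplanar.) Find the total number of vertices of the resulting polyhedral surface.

34

An octagonal prism: V=16, E=24, F=10.
Attach a hendecagonal prism (V=22, E=33, F=13) along a 4-gon: merge 4 vertices and 4 edges, delete both glued faces → V=34, E=53, F=21.
Check: V − E + F = 34 − 53 + 21 = 2.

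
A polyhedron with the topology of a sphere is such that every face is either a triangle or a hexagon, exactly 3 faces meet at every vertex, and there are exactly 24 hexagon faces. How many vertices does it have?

52

Let x be the number of triangles; then F = 24 + x.
Edge–face incidences: 2E = 6·24 + 3·x = 144 + 3x.
Every vertex has degree 3, so 3V = 2E.
Euler: V − E + F = 2 ⇒ (2E)/3 − E + (24 + x) = 2.
Multiply by 6: 2·(2E) − 3·(2E) + 6·(24 + x) = 12, i.e. 144 + 6x − (144 + 3x) = 12.
Collecting terms: 3x = 12, so x = 4.
Then 2E = 144 + 3·4 = 156, so E = 78, V = 2E/3 = 52, F = 24 + 4 = 28.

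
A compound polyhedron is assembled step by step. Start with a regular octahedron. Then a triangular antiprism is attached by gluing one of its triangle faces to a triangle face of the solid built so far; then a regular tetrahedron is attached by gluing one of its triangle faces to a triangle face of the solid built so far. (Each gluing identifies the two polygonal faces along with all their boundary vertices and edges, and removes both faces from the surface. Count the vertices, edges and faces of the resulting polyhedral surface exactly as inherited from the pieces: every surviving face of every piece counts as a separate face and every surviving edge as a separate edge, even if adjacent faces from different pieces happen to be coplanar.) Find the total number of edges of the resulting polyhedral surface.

A regular octahedron: V=6, E=12, F=8.
Attach a triangular antiprism (V=6, E=12, F=8) along a 3-gon: merge 3 vertices and 3 edges, delete both glued faces → V=9, E=21, F=14.
Attach a regular tetrahedron (V=4, E=6, F=4) along a 3-gon: merge 3 vertices and 3 edges, delete both glued faces → V=10, E=24, F=16.
Check: V − E + F = 10 − 24 + 16 = 2.

24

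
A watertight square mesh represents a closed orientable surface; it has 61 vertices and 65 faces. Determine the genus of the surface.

Every face is a square, so 2E = 4·65 = 260, giving E = 130.
χ = V − E + F = 61 − 130 + 65 = -4.
For a closed orientable surface χ = 2 − 2g, so g = (2 − (-4))/2 = 3.

3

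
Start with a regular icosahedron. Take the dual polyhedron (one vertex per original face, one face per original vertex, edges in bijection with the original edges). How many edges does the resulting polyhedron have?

30

The base solid has V = 12, E = 30, F = 20.
The dual swaps V and F and preserves E: V′ = F = 20, E′ = E = 30, F′ = V = 12.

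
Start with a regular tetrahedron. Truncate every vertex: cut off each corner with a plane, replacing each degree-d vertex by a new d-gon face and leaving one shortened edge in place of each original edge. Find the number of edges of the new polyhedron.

18

The base solid has V = 4, E = 6, F = 4.
Truncation replaces each original edge-end by a new vertex, so V′ = 2E = 12.
Each original edge survives, and each old vertex of degree d contributes d new edges; summing degrees gives Σd = 2E, so E′ = E + 2E = 3E = 18.
Each original face survives and each original vertex becomes one new face: F′ = F + V = 8.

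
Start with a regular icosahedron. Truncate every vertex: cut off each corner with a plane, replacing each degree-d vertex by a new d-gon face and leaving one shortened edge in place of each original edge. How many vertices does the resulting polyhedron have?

The base solid has V = 12, E = 30, F = 20.
Truncation replaces each original edge-end by a new vertex, so V′ = 2E = 60.
Each original edge survives, and each old vertex of degree d contributes d new edges; summing degrees gives Σd = 2E, so E′ = E + 2E = 3E = 90.
Each original face survives and each original vertex becomes one new face: F′ = F + V = 32.

60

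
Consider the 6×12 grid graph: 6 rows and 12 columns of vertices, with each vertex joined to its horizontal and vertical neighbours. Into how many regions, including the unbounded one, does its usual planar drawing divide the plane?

56

The grid has V = 6·12 = 72 vertices and E = 6·11 + 12·5 = 126 edges.
F = 2 − V + E = 2 − 72 + 126 = 56.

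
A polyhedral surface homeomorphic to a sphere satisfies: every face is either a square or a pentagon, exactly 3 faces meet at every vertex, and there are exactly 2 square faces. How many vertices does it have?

16

Let x be the number of pentagons; then F = 2 + x.
Edge–face incidences: 2E = 4·2 + 5·x = 8 + 5x.
Every vertex has degree 3, so 3V = 2E.
Euler: V − E + F = 2 ⇒ (2E)/3 − E + (2 + x) = 2.
Multiply by 6: 2·(2E) − 3·(2E) + 6·(2 + x) = 12, i.e. 12 + 6x − (8 + 5x) = 12.
Collecting terms: x + 4 = 12, so x = 8.
Then 2E = 8 + 5·8 = 48, so E = 24, V = 2E/3 = 16, F = 2 + 8 = 10.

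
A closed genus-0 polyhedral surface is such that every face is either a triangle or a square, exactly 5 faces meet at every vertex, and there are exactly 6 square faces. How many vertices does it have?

Let x be the number of triangles; then F = 6 + x.
Edge–face incidences: 2E = 4·6 + 3·x = 24 + 3x.
Every vertex has degree 5, so 5V = 2E.
Euler: V − E + F = 2 ⇒ (2E)/5 − E + (6 + x) = 2.
Multiply by 10: 2·(2E) − 5·(2E) + 10·(6 + x) = 20, i.e. 60 + 10x − 3·(24 + 3x) = 20.
Collecting terms: x − 12 = 20, so x = 32.
Then 2E = 24 + 3·32 = 120, so E = 60, V = 2E/5 = 24, F = 6 + 32 = 38.

24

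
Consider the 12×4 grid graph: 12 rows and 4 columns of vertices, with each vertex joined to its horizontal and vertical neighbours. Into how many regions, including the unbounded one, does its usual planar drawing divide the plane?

34

The grid has V = 12·4 = 48 vertices and E = 12·3 + 4·11 = 80 edges.
F = 2 − V + E = 2 − 48 + 80 = 34.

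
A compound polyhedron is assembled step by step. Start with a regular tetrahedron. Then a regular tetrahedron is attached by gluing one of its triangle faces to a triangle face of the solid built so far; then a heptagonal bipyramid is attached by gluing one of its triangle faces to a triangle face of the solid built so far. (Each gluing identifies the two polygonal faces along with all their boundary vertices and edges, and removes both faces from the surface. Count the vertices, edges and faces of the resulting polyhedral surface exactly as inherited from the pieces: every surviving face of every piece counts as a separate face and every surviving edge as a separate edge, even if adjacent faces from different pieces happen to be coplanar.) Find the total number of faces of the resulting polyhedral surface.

A regular tetrahedron: V=4, E=6, F=4.
Attach a regular tetrahedron (V=4, E=6, F=4) along a 3-gon: merge 3 vertices and 3 edges, delete both glued faces → V=5, E=9, F=6.
Attach a heptagonal bipyramid (V=9, E=21, F=14) along a 3-gon: merge 3 vertices and 3 edges, delete both glued faces → V=11, E=27, F=18.
Check: V − E + F = 11 − 27 + 18 = 2.

18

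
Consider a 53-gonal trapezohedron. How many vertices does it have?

108

The n-trapezohedron (dual of the n-antiprism) has V = 2·53 + 2 = 108, E = 4·53 = 212, F = 2·53 = 106.
Check: V − E + F = 108 − 212 + 106 = 2.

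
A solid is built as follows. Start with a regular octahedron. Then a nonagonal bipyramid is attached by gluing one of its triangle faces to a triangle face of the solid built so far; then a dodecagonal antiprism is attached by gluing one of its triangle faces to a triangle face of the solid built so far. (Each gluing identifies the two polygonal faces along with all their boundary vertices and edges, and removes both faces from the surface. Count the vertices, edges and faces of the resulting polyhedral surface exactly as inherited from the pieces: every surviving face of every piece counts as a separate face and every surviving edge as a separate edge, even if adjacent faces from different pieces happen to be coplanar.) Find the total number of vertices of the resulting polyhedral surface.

35

A regular octahedron: V=6, E=12, F=8.
Attach a nonagonal bipyramid (V=11, E=27, F=18) along a 3-gon: merge 3 vertices and 3 edges, delete both glued faces → V=14, E=36, F=24.
Attach a dodecagonal antiprism (V=24, E=48, F=26) along a 3-gon: merge 3 vertices and 3 edges, delete both glued faces → V=35, E=81, F=48.
Check: V − E + F = 35 − 81 + 48 = 2.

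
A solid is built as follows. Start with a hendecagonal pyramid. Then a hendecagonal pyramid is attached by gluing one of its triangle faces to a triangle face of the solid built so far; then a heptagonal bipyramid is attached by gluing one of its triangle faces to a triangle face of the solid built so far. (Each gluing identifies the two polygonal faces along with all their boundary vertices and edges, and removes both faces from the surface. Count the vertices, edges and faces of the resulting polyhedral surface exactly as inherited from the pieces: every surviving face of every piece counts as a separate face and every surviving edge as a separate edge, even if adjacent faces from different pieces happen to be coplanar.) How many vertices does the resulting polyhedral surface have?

27

A hendecagonal pyramid: V=12, E=22, F=12.
Attach a hendecagonal pyramid (V=12, E=22, F=12) along a 3-gon: merge 3 vertices and 3 edges, delete both glued faces → V=21, E=41, F=22.
Attach a heptagonal bipyramid (V=9, E=21, F=14) along a 3-gon: merge 3 vertices and 3 edges, delete both glued faces → V=27, E=59, F=34.
Check: V − E + F = 27 − 59 + 34 = 2.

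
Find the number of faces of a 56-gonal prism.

58

A prism on an n-gon has two n-gon bases and n rectangular sides: V = 2·56 = 112, E = 3·56 = 168, F = 56 + 2 = 58.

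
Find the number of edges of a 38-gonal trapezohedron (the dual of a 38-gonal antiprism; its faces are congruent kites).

The n-trapezohedron (dual of the n-antiprism) has V = 2·38 + 2 = 78, E = 4·38 = 152, F = 2·38 = 76.

152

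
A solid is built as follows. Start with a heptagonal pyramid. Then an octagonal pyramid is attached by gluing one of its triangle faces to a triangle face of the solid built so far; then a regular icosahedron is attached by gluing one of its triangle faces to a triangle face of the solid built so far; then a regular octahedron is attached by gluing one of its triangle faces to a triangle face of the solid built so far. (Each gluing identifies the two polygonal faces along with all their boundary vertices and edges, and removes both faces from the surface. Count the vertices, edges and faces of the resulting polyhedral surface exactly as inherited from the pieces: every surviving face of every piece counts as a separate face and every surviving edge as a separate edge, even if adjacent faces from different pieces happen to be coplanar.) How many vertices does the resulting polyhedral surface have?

26

A heptagonal pyramid: V=8, E=14, F=8.
Attach an octagonal pyramid (V=9, E=16, F=9) along a 3-gon: merge 3 vertices and 3 edges, delete both glued faces → V=14, E=27, F=15.
Attach a regular icosahedron (V=12, E=30, F=20) along a 3-gon: merge 3 vertices and 3 edges, delete both glued faces → V=23, E=54, F=33.
Attach a regular octahedron (V=6, E=12, F=8) along a 3-gon: merge 3 vertices and 3 edges, delete both glued faces → V=26, E=63, F=39.
Check: V − E + F = 26 − 63 + 39 = 2.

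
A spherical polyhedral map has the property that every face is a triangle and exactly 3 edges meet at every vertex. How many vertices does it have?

Each face has 3 edges and each edge borders two faces, so 2E = 3F.
Each vertex has degree 3, so 3V = 2E and hence V = 3F/3.
Euler: V − E + F = 2 ⇒ (3F/3) − (3F/2) + F = 2.
Multiply by 6: (6 − 9 + 6)F = 12, i.e. 3F = 12.
So F = 4, E = 3·4/2 = 6, V = 3·4/3 = 4.

4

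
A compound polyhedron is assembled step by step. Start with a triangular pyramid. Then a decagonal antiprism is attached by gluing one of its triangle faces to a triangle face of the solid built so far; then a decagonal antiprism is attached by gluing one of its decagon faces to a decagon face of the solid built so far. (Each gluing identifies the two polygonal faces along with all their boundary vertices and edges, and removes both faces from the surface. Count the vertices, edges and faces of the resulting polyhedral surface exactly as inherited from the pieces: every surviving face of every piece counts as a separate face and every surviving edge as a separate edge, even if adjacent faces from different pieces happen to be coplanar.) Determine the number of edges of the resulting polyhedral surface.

73

A triangular pyramid: V=4, E=6, F=4.
Attach a decagonal antiprism (V=20, E=40, F=22) along a 3-gon: merge 3 vertices and 3 edges, delete both glued faces → V=21, E=43, F=24.
Attach a decagonal antiprism (V=20, E=40, F=22) along a 10-gon: merge 10 vertices and 10 edges, delete both glued faces → V=31, E=73, F=44.
Check: V − E + F = 31 − 73 + 44 = 2.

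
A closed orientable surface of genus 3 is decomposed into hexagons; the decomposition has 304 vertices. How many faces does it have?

154

χ = 2 − 2·3 = -4, and every face is a hexagon so 6F = 2E.
V − E + F = -4 with E = 6F/2 gives 304 − (6/2 − 1)·F = -4, so F = 154 and E = 462.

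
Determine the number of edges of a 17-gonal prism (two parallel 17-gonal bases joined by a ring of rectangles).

51

A prism on an n-gon has two n-gon bases and n rectangular sides: V = 2·17 = 34, E = 3·17 = 51, F = 17 + 2 = 19.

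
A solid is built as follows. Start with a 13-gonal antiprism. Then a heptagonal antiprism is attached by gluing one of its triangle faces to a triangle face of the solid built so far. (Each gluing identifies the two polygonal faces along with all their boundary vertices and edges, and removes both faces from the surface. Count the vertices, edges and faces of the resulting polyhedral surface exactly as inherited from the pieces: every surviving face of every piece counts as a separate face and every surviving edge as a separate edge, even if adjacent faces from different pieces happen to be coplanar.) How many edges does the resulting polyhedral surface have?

A 13-gonal antiprism: V=26, E=52, F=28.
Attach a heptagonal antiprism (V=14, E=28, F=16) along a 3-gon: merge 3 vertices and 3 edges, delete both glued faces → V=37, E=77, F=42.
Check: V − E + F = 37 − 77 + 42 = 2.

77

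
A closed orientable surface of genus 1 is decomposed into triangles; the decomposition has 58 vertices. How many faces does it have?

χ = 2 − 2·1 = 0, and every face is a triangle so 3F = 2E.
V − E + F = 0 with E = 3F/2 gives 58 − (3/2 − 1)·F = 0, so F = 116 and E = 174.

116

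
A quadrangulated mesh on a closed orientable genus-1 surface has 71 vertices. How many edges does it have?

142

χ = 2 − 2·1 = 0, and every face is a square so 4F = 2E.
V − E + F = 0 with E = 4F/2 gives 71 − (4/2 − 1)·F = 0, so F = 71 and E = 142.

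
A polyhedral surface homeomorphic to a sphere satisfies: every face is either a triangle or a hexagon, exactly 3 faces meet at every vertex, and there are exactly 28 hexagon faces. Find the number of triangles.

4

Let x be the number of triangles; then F = 28 + x.
Edge–face incidences: 2E = 6·28 + 3·x = 168 + 3x.
Every vertex has degree 3, so 3V = 2E.
Euler: V − E + F = 2 ⇒ (2E)/3 − E + (28 + x) = 2.
Multiply by 6: 2·(2E) − 3·(2E) + 6·(28 + x) = 12, i.e. 168 + 6x − (168 + 3x) = 12.
Collecting terms: 3x = 12, so x = 4.
Then 2E = 168 + 3·4 = 180, so E = 90, V = 2E/3 = 60, F = 28 + 4 = 32.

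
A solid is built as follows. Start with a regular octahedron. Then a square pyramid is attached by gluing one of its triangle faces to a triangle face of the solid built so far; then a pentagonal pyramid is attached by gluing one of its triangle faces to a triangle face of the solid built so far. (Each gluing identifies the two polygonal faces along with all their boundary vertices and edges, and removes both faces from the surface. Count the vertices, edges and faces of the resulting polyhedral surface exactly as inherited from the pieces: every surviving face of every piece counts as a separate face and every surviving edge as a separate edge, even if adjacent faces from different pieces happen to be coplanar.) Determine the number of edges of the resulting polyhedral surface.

24

A regular octahedron: V=6, E=12, F=8.
Attach a square pyramid (V=5, E=8, F=5) along a 3-gon: merge 3 vertices and 3 edges, delete both glued faces → V=8, E=17, F=11.
Attach a pentagonal pyramid (V=6, E=10, F=6) along a 3-gon: merge 3 vertices and 3 edges, delete both glued faces → V=11, E=24, F=15.
Check: V − E + F = 11 − 24 + 15 = 2.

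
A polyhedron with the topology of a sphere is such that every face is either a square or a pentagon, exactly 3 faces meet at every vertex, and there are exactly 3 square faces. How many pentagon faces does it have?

Let x be the number of pentagons; then F = 3 + x.
Edge–face incidences: 2E = 4·3 + 5·x = 12 + 5x.
Every vertex has degree 3, so 3V = 2E.
Euler: V − E + F = 2 ⇒ (2E)/3 − E + (3 + x) = 2.
Multiply by 6: 2·(2E) − 3·(2E) + 6·(3 + x) = 12, i.e. 18 + 6x − (12 + 5x) = 12.
Collecting terms: x + 6 = 12, so x = 6.
Then 2E = 12 + 5·6 = 42, so E = 21, V = 2E/3 = 14, F = 3 + 6 = 9.

6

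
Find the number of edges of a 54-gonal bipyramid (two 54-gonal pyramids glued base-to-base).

A bipyramid over an n-gon has 2n triangular faces and n + 2 vertices: V = 54 + 2 = 56, E = 3·54 = 162, F = 2·54 = 108.

162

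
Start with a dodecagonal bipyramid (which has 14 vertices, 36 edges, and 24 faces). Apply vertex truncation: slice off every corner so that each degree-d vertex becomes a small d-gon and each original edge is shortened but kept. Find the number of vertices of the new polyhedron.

72

Truncation replaces each original edge-end by a new vertex, so V′ = 2E = 72.
Each original edge survives, and each old vertex of degree d contributes d new edges; summing degrees gives Σd = 2E, so E′ = E + 2E = 3E = 108.
Each original face survives and each original vertex becomes one new face: F′ = F + V = 38.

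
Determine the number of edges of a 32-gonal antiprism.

128

An antiprism on an n-gon has two n-gon caps and 2n triangles: V = 2·32 = 64, E = 4·32 = 128, F = 2·32 + 2 = 66.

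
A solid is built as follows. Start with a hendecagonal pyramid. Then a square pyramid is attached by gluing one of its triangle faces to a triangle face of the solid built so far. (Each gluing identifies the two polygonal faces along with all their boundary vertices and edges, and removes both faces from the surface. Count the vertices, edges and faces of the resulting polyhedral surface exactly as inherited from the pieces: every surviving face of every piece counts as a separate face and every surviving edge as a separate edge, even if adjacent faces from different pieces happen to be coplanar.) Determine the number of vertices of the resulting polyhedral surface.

14

A hendecagonal pyramid: V=12, E=22, F=12.
Attach a square pyramid (V=5, E=8, F=5) along a 3-gon: merge 3 vertices and 3 edges, delete both glued faces → V=14, E=27, F=15.
Check: V − E + F = 14 − 27 + 15 = 2.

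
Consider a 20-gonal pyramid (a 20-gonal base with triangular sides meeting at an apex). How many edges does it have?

40

A pyramid on an n-gon base has one n-gon and n triangles: V = 20 + 1 = 21, E = 2·20 = 40, F = 20 + 1 = 21.
Check: V − E + F = 21 − 40 + 21 = 2.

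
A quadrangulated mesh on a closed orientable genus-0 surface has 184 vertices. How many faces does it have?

182

χ = 2 − 2·0 = 2, and every face is a square so 4F = 2E.
V − E + F = 2 with E = 4F/2 gives 184 − (4/2 − 1)·F = 2, so F = 182 and E = 364.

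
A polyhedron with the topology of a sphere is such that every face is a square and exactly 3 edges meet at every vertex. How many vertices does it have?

Each face has 4 edges and each edge borders two faces, so 2E = 4F.
Each vertex has degree 3, so 3V = 2E and hence V = 4F/3.
Euler: V − E + F = 2 ⇒ (4F/3) − (4F/2) + F = 2.
Multiply by 6: (8 − 12 + 6)F = 12, i.e. 2F = 12.
So F = 6, E = 4·6/2 = 12, V = 4·6/3 = 8.

8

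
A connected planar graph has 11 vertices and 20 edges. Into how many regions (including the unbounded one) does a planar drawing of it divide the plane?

Euler's formula for a connected plane graph: V − E + F = 2, so F = 2 − 11 + 20 = 11.

11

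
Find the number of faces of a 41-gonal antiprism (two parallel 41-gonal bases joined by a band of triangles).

84

An antiprism on an n-gon has two n-gon caps and 2n triangles: V = 2·41 = 82, E = 4·41 = 164, F = 2·41 + 2 = 84.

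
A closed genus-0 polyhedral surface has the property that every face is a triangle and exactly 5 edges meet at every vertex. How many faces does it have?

20

Each face has 3 edges and each edge borders two faces, so 2E = 3F.
Each vertex has degree 5, so 5V = 2E and hence V = 3F/5.
Euler: V − E + F = 2 ⇒ (3F/5) − (3F/2) + F = 2.
Multiply by 10: (6 − 15 + 10)F = 20, i.e. 1F = 20.
So F = 20, E = 3·20/2 = 30, V = 3·20/5 = 12.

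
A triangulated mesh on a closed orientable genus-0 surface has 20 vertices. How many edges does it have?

χ = 2 − 2·0 = 2, and every face is a triangle so 3F = 2E.
V − E + F = 2 with E = 3F/2 gives 20 − (3/2 − 1)·F = 2, so F = 36 and E = 54.

54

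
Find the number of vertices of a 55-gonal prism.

A prism on an n-gon has two n-gon bases and n rectangular sides: V = 2·55 = 110, E = 3·55 = 165, F = 55 + 2 = 57.
Check: V − E + F = 110 − 165 + 57 = 2.

110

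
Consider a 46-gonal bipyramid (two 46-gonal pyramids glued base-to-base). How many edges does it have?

138

A bipyramid over an n-gon has 2n triangular faces and n + 2 vertices: V = 46 + 2 = 48, E = 3·46 = 138, F = 2·46 = 92.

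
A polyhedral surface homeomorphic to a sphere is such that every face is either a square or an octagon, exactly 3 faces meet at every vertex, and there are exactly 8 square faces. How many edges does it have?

Let x be the number of octagons; then F = 8 + x.
Edge–face incidences: 2E = 4·8 + 8·x = 32 + 8x.
Every vertex has degree 3, so 3V = 2E.
Euler: V − E + F = 2 ⇒ (2E)/3 − E + (8 + x) = 2.
Multiply by 6: 2·(2E) − 3·(2E) + 6·(8 + x) = 12, i.e. 48 + 6x − (32 + 8x) = 12.
Collecting terms: −2x + 16 = 12, so −2x = −4, so x = 2.
Then 2E = 32 + 8·2 = 48, so E = 24, V = 2E/3 = 16, F = 8 + 2 = 10.

24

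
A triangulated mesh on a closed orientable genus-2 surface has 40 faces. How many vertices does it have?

18

χ = 2 − 2·2 = -2, and every face is a triangle so 3F = 2E.
E = 3·40/2 = 60. Then V = -2 + E − F = -2 + 60 − 40 = 18.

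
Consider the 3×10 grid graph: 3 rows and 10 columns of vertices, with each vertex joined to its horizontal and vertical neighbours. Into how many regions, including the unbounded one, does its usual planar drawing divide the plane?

The grid has V = 3·10 = 30 vertices and E = 3·9 + 10·2 = 47 edges.
F = 2 − V + E = 2 − 30 + 47 = 19.

19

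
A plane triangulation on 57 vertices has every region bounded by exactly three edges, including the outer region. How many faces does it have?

In a plane triangulation 3F = 2E and V − E + F = 2, so F = 2V − 4 = 2·57 − 4 = 110.

110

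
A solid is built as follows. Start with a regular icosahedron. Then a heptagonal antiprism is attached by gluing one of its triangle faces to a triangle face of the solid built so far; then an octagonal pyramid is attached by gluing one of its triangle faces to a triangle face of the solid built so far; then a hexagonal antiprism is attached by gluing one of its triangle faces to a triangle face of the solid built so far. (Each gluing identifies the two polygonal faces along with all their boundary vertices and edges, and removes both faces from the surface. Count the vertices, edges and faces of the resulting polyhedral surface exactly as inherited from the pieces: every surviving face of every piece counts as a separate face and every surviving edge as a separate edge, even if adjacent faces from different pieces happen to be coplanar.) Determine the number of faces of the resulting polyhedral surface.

53

A regular icosahedron: V=12, E=30, F=20.
Attach a heptagonal antiprism (V=14, E=28, F=16) along a 3-gon: merge 3 vertices and 3 edges, delete both glued faces → V=23, E=55, F=34.
Attach an octagonal pyramid (V=9, E=16, F=9) along a 3-gon: merge 3 vertices and 3 edges, delete both glued faces → V=29, E=68, F=41.
Attach a hexagonal antiprism (V=12, E=24, F=14) along a 3-gon: merge 3 vertices and 3 edges, delete both glued faces → V=38, E=89, F=53.
Check: V − E + F = 38 − 89 + 53 = 2.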